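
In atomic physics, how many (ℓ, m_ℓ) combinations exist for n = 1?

The n = 1 shell contains n² = 1² = 1 orbital.

1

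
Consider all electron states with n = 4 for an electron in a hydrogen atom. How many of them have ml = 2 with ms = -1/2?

For n = 4, l ranges over 0 … 3.
The (l, ml) pairs meeting ml = 2 give: l=2 → 1; l=3 → 1.
Orbitals: 1 + 1 = 2. With ms fixed to a single value there is one state per orbital, giving 2 states.

2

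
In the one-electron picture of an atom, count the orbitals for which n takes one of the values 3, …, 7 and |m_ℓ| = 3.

20

Per-shell orbital counts meeting the constraint:
n=4 → 2; n=5 → 4; n=6 → 6; n=7 → 8.
Total orbitals: 2 + 4 + 6 + 8 = 20.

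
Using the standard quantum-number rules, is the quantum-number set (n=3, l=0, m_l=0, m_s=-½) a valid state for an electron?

n = 3 is a positive integer. l = 0 satisfies 0 ≤ l ≤ n−1 = 2. m_l = 0 lies in the range −l … +l (here 0). m_s = -1/2 is one of ±1/2.
All four constraints are satisfied.

Allowed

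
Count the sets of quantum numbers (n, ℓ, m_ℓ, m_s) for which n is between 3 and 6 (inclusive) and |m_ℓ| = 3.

24

Count contributing orbitals for each principal shell:
n=4 → 2; n=5 → 4; n=6 → 6.
Orbitals: 2 + 4 + 6 = 12. Including both spin states (m_s = ±1/2) gives 2 × 12 = 24 states.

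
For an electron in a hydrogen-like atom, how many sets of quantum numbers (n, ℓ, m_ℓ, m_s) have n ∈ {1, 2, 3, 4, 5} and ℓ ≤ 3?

92

Count contributing orbitals for each principal shell:
n=1 → 1; n=2 → 4; n=3 → 9; n=4 → 16; n=5 → 16.
Orbitals: 1 + 4 + 9 + 16 + 16 = 46. Including both spin states (m_s = ±1/2) gives 2 × 46 = 92 states.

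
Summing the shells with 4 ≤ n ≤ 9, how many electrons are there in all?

542

Shell n has n² orbitals: 4²=16 + 5²=25 + 6²=36 + 7²=49 + 8²=64 + 9²=81 = 271 orbitals.
Two spin states per orbital: 2 × 271 = 542 electrons.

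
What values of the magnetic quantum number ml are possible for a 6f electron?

-3, -2, -1, 0, 1, 2, 3

The 6f subshell has l = 3, and ml takes every integer from −l to +l. With l = 3 that gives the 7 values -3, -2, -1, 0, 1, 2, 3.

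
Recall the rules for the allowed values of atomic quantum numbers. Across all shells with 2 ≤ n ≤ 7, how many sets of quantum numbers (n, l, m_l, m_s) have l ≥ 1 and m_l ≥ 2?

70

Count contributing orbitals for each principal shell:
n=3 → 1; n=4 → 3; n=5 → 6; n=6 → 10; n=7 → 15.
Orbitals: 1 + 3 + 6 + 10 + 15 = 35. Including both spin states (m_s = ±1/2) gives 2 × 35 = 70 states.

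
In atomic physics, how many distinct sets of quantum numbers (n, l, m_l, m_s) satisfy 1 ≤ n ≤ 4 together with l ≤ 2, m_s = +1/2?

23

Work shell by shell — for each n, count the (l, m_l) pairs that satisfy l ≤ 2:
n=1 → 1; n=2 → 4; n=3 → 9; n=4 → 9.
Orbitals: 1 + 4 + 9 + 9 = 23. With m_s fixed to +1/2 there is one state per orbital, so 23 states.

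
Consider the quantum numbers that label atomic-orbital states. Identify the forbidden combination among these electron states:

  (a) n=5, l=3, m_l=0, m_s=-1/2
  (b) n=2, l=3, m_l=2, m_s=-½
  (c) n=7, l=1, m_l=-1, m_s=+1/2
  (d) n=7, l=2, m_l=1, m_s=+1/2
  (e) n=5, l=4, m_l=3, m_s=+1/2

(b)

(b) has l = 3 ≥ n = 2, violating 0 ≤ l ≤ n−1.
The remaining sets (a), (c), (d), (e) satisfy all four rules.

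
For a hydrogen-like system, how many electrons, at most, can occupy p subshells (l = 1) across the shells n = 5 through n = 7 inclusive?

A p subshell (l = 1) exists for every n ≥ 2, so shells n = 5, 6, 7 each contribute one — 3 subshells.
Since each p subshell holds 2(2·1+1) = 6 electrons, the total is 3 × 6 = 18.

18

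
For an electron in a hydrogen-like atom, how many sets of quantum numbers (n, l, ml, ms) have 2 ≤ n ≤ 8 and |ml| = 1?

112

Count contributing orbitals for each principal shell:
n=2 → 2; n=3 → 4; n=4 → 6; n=5 → 8; n=6 → 10; n=7 → 12; n=8 → 14.
Orbitals: 2 + 4 + 6 + 8 + 10 + 12 + 14 = 56. Including both spin states (ms = ±1/2) gives 2 × 56 = 112 states.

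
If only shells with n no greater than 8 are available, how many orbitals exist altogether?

204

Total orbitals = 1² + 2² + 3² + 4² + 5² + 6² + 7² + 8² = 204.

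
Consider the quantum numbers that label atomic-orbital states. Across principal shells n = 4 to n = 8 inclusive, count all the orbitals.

Shell n has n² orbitals: 4²=16 + 5²=25 + 6²=36 + 7²=49 + 8²=64 = 190 orbitals.

190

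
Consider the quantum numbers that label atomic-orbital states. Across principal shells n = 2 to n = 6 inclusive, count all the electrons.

Shell n has n² orbitals: 2²=4 + 3²=9 + 4²=16 + 5²=25 + 6²=36 = 90 orbitals.
Two spin states per orbital: 2 × 90 = 180 electrons.

180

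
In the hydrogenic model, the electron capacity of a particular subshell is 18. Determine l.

2(2l+1) = 18 ⇒ 2l+1 = 9 ⇒ l = 4.

l = 4 (g)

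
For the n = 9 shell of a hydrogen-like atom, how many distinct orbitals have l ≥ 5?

Go through l = 0, …, 8 (the values permitted for n = 9).
Orbitals with l ≥ 5, by l: l=5 → 11; l=6 → 13; l=7 → 15; l=8 → 17.
Total orbitals: 11 + 13 + 15 + 17 = 56.

56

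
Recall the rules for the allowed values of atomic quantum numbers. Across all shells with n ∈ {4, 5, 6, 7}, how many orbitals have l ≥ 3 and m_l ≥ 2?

Count contributing orbitals for each principal shell:
n=4 → 2; n=5 → 5; n=6 → 9; n=7 → 14.
Total orbitals: 2 + 5 + 9 + 14 = 30.

30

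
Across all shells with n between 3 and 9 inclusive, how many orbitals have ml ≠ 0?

Per-shell orbital counts meeting the constraint:
n=3 → 6; n=4 → 12; n=5 → 20; n=6 → 30; n=7 → 42; n=8 → 56; n=9 → 72.
Total orbitals: 6 + 12 + 20 + 30 + 42 + 56 + 72 = 238.

238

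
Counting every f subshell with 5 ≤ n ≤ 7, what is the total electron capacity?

42

An f subshell (ℓ = 3) exists for every n ≥ 4, so shells n = 5, 6, 7 each contribute one — 3 subshells.
Since each f subshell holds 2(2·3+1) = 14 electrons, the total is 3 × 14 = 42.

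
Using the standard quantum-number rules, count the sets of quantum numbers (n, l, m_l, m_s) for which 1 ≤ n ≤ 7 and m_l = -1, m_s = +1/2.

Go shell by shell, enumerating (l, m_l) with m_l = -1:
n=2 → 1; n=3 → 2; n=4 → 3; n=5 → 4; n=6 → 5; n=7 → 6.
Orbitals: 1 + 2 + 3 + 4 + 5 + 6 = 21. With m_s fixed to +1/2 there is one state per orbital, so 21 states.

21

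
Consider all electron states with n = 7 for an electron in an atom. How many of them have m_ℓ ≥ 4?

12

Go through ℓ = 0, …, 6 (the values permitted for n = 7).
Per ℓ-value: ℓ=4 → 1; ℓ=5 → 2; ℓ=6 → 3.
Orbitals: 1 + 2 + 3 = 6. Each orbital carries two spin states, so 6 × 2 = 12 states.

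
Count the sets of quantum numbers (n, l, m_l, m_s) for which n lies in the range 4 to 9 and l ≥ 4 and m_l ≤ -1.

160

Per-shell orbital counts meeting the constraint:
n=5 → 4; n=6 → 9; n=7 → 15; n=8 → 22; n=9 → 30.
Orbitals: 4 + 9 + 15 + 22 + 30 = 80. Including both spin states (m_s = ±1/2) gives 2 × 80 = 160 states.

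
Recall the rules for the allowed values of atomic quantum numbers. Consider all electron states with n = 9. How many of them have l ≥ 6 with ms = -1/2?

45

For n = 9, l ranges over 0 … 8.
Contributions: l=6 → 13; l=7 → 15; l=8 → 17.
Orbitals: 13 + 15 + 17 = 45. With ms fixed to a single value there is one state per orbital, giving 45 states.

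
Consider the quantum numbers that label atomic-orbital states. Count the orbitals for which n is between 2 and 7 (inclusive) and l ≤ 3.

Per-shell orbital counts meeting the constraint:
n=2 → 4; n=3 → 9; n=4 → 16; n=5 → 16; n=6 → 16; n=7 → 16.
Total orbitals: 4 + 9 + 16 + 16 + 16 + 16 = 77.

77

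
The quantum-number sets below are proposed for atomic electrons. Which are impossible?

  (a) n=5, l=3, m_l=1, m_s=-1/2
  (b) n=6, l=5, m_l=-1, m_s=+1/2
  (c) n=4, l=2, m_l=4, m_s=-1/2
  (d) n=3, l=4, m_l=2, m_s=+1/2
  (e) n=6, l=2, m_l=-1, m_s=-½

(c) has |m_l| = 4 > l = 2, violating −l ≤ m_l ≤ l.
(d) has l = 4 ≥ n = 3, violating 0 ≤ l ≤ n−1.
The remaining sets (a), (b), (e) satisfy all four rules.

(c) and (d)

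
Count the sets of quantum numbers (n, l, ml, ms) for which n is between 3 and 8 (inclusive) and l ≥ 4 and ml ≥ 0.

Per-shell orbital counts meeting the constraint:
n=5 → 5; n=6 → 11; n=7 → 18; n=8 → 26.
Orbitals: 5 + 11 + 18 + 26 = 60. Including both spin states (ms = ±1/2) gives 2 × 60 = 120 states.

120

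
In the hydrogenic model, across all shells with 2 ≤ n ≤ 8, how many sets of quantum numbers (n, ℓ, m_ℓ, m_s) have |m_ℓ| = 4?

Per-shell orbital counts meeting the constraint:
n=5 → 2; n=6 → 4; n=7 → 6; n=8 → 8.
Orbitals: 2 + 4 + 6 + 8 = 20. Including both spin states (m_s = ±1/2) gives 2 × 20 = 40 states.

40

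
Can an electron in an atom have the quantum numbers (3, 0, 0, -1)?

Not allowed

The spin quantum number for an electron can only be m_s = +1/2 or −1/2; m_s = -1 is not one of those.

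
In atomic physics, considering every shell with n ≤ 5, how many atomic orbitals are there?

55

Total orbitals = 1² + 2² + 3² + 4² + 5² = 55.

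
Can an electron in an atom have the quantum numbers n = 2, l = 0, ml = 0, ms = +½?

Valid

n = 2 is a positive integer. l = 0 satisfies 0 ≤ l ≤ n−1 = 1. ml = 0 lies in the range −l … +l (here 0). ms = +1/2 is one of ±1/2.
All four constraints are satisfied.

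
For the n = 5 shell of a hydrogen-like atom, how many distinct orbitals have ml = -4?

1

Contributions: l=4 → 1.
Total orbitals: 1.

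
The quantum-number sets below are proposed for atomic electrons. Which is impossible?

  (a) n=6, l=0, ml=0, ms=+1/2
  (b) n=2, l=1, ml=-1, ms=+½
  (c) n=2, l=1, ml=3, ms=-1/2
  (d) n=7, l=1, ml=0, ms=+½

(c) has |ml| = 3 > l = 1, violating −l ≤ ml ≤ l.
The remaining sets (a), (b), (d) satisfy all four rules.

(c)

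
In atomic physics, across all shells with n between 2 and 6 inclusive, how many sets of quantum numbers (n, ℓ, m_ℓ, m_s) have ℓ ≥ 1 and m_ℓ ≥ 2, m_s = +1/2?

20

Work shell by shell — for each n, count the (ℓ, m_ℓ) pairs that satisfy ℓ ≥ 1 and m_ℓ ≥ 2:
n=3 → 1; n=4 → 3; n=5 → 6; n=6 → 10.
Orbitals: 1 + 3 + 6 + 10 = 20. With m_s fixed to +1/2 there is one state per orbital, so 20 states.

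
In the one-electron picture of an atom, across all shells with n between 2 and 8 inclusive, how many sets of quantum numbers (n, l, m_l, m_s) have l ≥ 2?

350

Treat each shell separately and count matching orbitals:
n=3 → 5; n=4 → 12; n=5 → 21; n=6 → 32; n=7 → 45; n=8 → 60.
Orbitals: 5 + 12 + 21 + 32 + 45 + 60 = 175. Including both spin states (m_s = ±1/2) gives 2 × 175 = 350 states.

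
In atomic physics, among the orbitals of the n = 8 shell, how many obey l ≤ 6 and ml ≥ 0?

28

The n = 8 shell has l = 0 through 7; check each.
Orbitals with l ≤ 6 and ml ≥ 0, by l: l=0 → 1; l=1 → 2; l=2 → 3; l=3 → 4; l=4 → 5; l=5 → 6; l=6 → 7.
Total orbitals: 1 + 2 + 3 + 4 + 5 + 6 + 7 = 28.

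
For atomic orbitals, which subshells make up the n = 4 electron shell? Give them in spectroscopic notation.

For n = 4, ℓ runs from 0 to 3. In spectroscopic notation ℓ = 0,1,2,… ↔ s,p,d,f,g,h,i, so the subshells are 4s, 4p, 4d, 4f.

4s, 4p, 4d, 4f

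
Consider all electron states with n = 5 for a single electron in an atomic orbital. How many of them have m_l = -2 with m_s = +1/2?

The n = 5 shell has l = 0 through 4; check each.
Orbitals with m_l = -2, by l: l=2 → 1; l=3 → 1; l=4 → 1.
Orbitals: 1 + 1 + 1 = 3. With m_s fixed to a single value there is one state per orbital, giving 3 states.

3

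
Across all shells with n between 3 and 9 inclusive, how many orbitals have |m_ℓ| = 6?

12

Go shell by shell, enumerating (ℓ, m_ℓ) with |m_ℓ| = 6:
n=7 → 2; n=8 → 4; n=9 → 6.
Total orbitals: 2 + 4 + 6 = 12.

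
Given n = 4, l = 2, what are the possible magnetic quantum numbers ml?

ml takes every integer from −l to +l. With l = 2 that gives the 5 values -2, -1, 0, 1, 2.

-2, -1, 0, 1, 2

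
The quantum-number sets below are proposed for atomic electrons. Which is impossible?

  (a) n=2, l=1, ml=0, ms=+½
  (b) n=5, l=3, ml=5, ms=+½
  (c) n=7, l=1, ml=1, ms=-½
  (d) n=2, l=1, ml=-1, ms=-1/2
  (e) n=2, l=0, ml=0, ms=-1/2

(b) has |ml| = 5 > l = 3, violating −l ≤ ml ≤ l.
The remaining sets (a), (c), (d), (e) satisfy all four rules.

(b)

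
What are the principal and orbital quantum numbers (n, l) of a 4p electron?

The leading integer gives n = 4; the letter 'p' means l = 1.

n = 4, l = 1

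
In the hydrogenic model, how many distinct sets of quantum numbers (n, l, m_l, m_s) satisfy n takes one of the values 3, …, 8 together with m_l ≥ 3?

70

Per-shell orbital counts meeting the constraint:
n=4 → 1; n=5 → 3; n=6 → 6; n=7 → 10; n=8 → 15.
Orbitals: 1 + 3 + 6 + 10 + 15 = 35. Including both spin states (m_s = ±1/2) gives 2 × 35 = 70 states.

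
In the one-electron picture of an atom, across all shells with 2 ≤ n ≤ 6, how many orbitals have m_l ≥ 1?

35

Count contributing orbitals for each principal shell:
n=2 → 1; n=3 → 3; n=4 → 6; n=5 → 10; n=6 → 15.
Total orbitals: 1 + 3 + 6 + 10 + 15 = 35.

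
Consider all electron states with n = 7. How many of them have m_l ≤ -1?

With n = 7 the allowed l are 0, 1, …, 6.
Contributions: l=1 → 1; l=2 → 2; l=3 → 3; l=4 → 4; l=5 → 5; l=6 → 6.
Orbitals: 1 + 2 + 3 + 4 + 5 + 6 = 21. Each orbital carries two spin states, so 21 × 2 = 42 states.

42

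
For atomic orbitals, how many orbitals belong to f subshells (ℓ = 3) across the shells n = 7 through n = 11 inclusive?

An f subshell (ℓ = 3) exists for every n ≥ 4, so shells n = 7, 8, 9, 10, 11 each contribute one — 5 subshells.
Since each f subshell has 2·3+1 = 7 orbitals, the total is 5 × 7 = 35.

35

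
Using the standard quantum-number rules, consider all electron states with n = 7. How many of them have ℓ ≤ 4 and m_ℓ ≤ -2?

For n = 7, ℓ ranges over 0 … 6.
Per ℓ-value: ℓ=2 → 1; ℓ=3 → 2; ℓ=4 → 3.
Orbitals: 1 + 2 + 3 = 6. Each orbital carries two spin states, so 6 × 2 = 12 states.

12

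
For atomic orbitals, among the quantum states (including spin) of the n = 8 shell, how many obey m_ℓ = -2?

12

The n = 8 shell has ℓ = 0 through 7; check each.
Contributions: ℓ=2 → 1; ℓ=3 → 1; ℓ=4 → 1; ℓ=5 → 1; ℓ=6 → 1; ℓ=7 → 1.
Orbitals: 1 + 1 + 1 + 1 + 1 + 1 = 6. Each orbital carries two spin states, so 6 × 2 = 12 states.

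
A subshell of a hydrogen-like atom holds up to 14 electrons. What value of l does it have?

2(2l+1) = 14 ⇒ 2l+1 = 7 ⇒ l = 3.

l = 3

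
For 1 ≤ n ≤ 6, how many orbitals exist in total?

Total orbitals = 1² + 2² + 3² + 4² + 5² + 6² = 91.

91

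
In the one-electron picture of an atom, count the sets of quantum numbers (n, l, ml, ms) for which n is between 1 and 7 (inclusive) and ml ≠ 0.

Treat each shell separately and count matching orbitals:
n=2 → 2; n=3 → 6; n=4 → 12; n=5 → 20; n=6 → 30; n=7 → 42.
Orbitals: 2 + 6 + 12 + 20 + 30 + 42 = 112. Including both spin states (ms = ±1/2) gives 2 × 112 = 224 states.

224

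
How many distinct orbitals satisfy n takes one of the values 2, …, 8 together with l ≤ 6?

Treat each shell separately and count matching orbitals:
n=2 → 4; n=3 → 9; n=4 → 16; n=5 → 25; n=6 → 36; n=7 → 49; n=8 → 49.
Total orbitals: 4 + 9 + 16 + 25 + 36 + 49 + 49 = 188.

188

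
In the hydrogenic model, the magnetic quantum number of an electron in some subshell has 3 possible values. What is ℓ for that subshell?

m_ℓ ranges over 2ℓ+1 integers, so 2ℓ+1 = 3 ⇒ ℓ = 1.

ℓ = 1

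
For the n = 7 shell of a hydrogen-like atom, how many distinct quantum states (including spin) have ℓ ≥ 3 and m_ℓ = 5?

4

Orbitals with ℓ ≥ 3 and m_ℓ = 5, by ℓ: ℓ=5 → 1; ℓ=6 → 1.
Orbitals: 1 + 1 = 2. Each orbital carries two spin states, so 2 × 2 = 4 states.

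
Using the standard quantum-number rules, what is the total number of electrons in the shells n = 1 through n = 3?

28

Shell n has n² orbitals: 1²=1 + 2²=4 + 3²=9 = 14 orbitals.
Two spin states per orbital: 2 × 14 = 28 electrons.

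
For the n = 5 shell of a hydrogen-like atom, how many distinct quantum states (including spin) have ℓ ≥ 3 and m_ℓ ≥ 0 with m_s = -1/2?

Per ℓ-value: ℓ=3 → 4; ℓ=4 → 5.
Orbitals: 4 + 5 = 9. With m_s fixed to a single value there is one state per orbital, giving 9 states.

9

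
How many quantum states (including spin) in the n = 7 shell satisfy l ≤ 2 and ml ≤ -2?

For n = 7, l ranges over 0 … 6.
Per l-value: l=2 → 1.
Orbitals: 1. Each orbital carries two spin states, so 1 × 2 = 2 states.

2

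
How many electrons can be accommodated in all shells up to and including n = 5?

Total orbitals = 1² + 2² + 3² + 4² + 5² = 55. Doubling for spin gives 110 electrons.

110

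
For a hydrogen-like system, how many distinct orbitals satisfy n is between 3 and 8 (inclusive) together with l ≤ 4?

125

Count contributing orbitals for each principal shell:
n=3 → 9; n=4 → 16; n=5 → 25; n=6 → 25; n=7 → 25; n=8 → 25.
Total orbitals: 9 + 16 + 25 + 25 + 25 + 25 = 125.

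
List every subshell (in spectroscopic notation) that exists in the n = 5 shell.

5s, 5p, 5d, 5f, 5g

For n = 5, ℓ runs from 0 to 4. In spectroscopic notation ℓ = 0,1,2,… ↔ s,p,d,f,g,h,i, so the subshells are 5s, 5p, 5d, 5f, 5g.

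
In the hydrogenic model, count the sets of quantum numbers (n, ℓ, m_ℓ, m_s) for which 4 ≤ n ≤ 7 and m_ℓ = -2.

Treat each shell separately and count matching orbitals:
n=4 → 2; n=5 → 3; n=6 → 4; n=7 → 5.
Orbitals: 2 + 3 + 4 + 5 = 14. Including both spin states (m_s = ±1/2) gives 2 × 14 = 28 states.

28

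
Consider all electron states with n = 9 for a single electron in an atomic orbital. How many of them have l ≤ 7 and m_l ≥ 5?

The (l, m_l) pairs meeting l ≤ 7 and m_l ≥ 5 give: l=5 → 1; l=6 → 2; l=7 → 3.
Orbitals: 1 + 2 + 3 = 6. Each orbital carries two spin states, so 6 × 2 = 12 states.

12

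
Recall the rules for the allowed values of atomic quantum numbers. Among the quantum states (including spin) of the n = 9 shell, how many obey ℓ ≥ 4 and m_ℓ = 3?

10

With n = 9 the allowed ℓ are 0, 1, …, 8.
Contributions: ℓ=4 → 1; ℓ=5 → 1; ℓ=6 → 1; ℓ=7 → 1; ℓ=8 → 1.
Orbitals: 1 + 1 + 1 + 1 + 1 = 5. Each orbital carries two spin states, so 5 × 2 = 10 states.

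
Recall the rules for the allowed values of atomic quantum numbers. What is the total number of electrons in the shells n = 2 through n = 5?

108

Shell n has n² orbitals: 2²=4 + 3²=9 + 4²=16 + 5²=25 = 54 orbitals.
Two spin states per orbital: 2 × 54 = 108 electrons.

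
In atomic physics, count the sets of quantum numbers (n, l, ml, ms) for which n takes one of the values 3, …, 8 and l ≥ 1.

Work shell by shell — for each n, count the (l, ml) pairs that satisfy l ≥ 1:
n=3 → 8; n=4 → 15; n=5 → 24; n=6 → 35; n=7 → 48; n=8 → 63.
Orbitals: 8 + 15 + 24 + 35 + 48 + 63 = 193. Including both spin states (ms = ±1/2) gives 2 × 193 = 386 states.

386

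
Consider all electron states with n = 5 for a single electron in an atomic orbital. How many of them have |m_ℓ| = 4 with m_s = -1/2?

With n = 5 the allowed ℓ are 0, 1, …, 4.
Orbitals with |m_ℓ| = 4, by ℓ: ℓ=4 → 2.
Orbitals: 2. With m_s fixed to a single value there is one state per orbital, giving 2 states.

2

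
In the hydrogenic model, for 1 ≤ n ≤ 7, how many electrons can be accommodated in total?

280

Total orbitals = 1² + 2² + 3² + 4² + 5² + 6² + 7² = 140. Doubling for spin gives 280 electrons.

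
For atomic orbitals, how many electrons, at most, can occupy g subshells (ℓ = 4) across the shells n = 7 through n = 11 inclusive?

A g subshell (ℓ = 4) exists for every n ≥ 5, so shells n = 7, 8, 9, 10, 11 each contribute one — 5 subshells.
Since each g subshell holds 2(2·4+1) = 18 electrons, the total is 5 × 18 = 90.

90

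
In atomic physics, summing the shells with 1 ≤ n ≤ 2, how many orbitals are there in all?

Shell n has n² orbitals: 1²=1 + 2²=4 = 5 orbitals.

5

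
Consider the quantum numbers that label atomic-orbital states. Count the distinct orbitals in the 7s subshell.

A subshell has 2l+1 orbitals; with l = 0, that's 1.

1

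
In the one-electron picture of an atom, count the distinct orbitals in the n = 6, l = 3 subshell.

7

A subshell has 2l+1 orbitals; with l = 3, that's 7.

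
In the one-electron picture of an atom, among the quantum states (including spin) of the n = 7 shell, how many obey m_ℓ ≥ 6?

2

The n = 7 shell has ℓ = 0 through 6; check each.
Per ℓ-value: ℓ=6 → 1.
Orbitals: 1. Each orbital carries two spin states, so 1 × 2 = 2 states.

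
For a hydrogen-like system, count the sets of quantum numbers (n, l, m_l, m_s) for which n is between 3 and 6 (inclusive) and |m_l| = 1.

56

Work shell by shell — for each n, count the (l, m_l) pairs that satisfy |m_l| = 1:
n=3 → 4; n=4 → 6; n=5 → 8; n=6 → 10.
Orbitals: 4 + 6 + 8 + 10 = 28. Including both spin states (m_s = ±1/2) gives 2 × 28 = 56 states.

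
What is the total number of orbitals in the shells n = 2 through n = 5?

54

Shell n has n² orbitals: 2²=4 + 3²=9 + 4²=16 + 5²=25 = 54 orbitals.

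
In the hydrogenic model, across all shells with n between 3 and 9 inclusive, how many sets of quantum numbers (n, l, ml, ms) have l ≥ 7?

94

Work shell by shell — for each n, count the (l, ml) pairs that satisfy l ≥ 7:
n=8 → 15; n=9 → 32.
Orbitals: 15 + 32 = 47. Including both spin states (ms = ±1/2) gives 2 × 47 = 94 states.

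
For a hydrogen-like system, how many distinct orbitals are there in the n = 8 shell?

The n = 8 shell contains n² = 8² = 64 orbitals.

64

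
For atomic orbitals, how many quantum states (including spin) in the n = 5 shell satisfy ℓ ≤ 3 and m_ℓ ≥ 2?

6

The (ℓ, m_ℓ) pairs meeting ℓ ≤ 3 and m_ℓ ≥ 2 give: ℓ=2 → 1; ℓ=3 → 2.
Orbitals: 1 + 2 = 3. Each orbital carries two spin states, so 3 × 2 = 6 states.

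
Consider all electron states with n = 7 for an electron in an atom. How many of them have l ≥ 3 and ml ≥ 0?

With n = 7 the allowed l are 0, 1, …, 6.
The (l, ml) pairs meeting l ≥ 3 and ml ≥ 0 give: l=3 → 4; l=4 → 5; l=5 → 6; l=6 → 7.
Orbitals: 4 + 5 + 6 + 7 = 22. Each orbital carries two spin states, so 22 × 2 = 44 states.

44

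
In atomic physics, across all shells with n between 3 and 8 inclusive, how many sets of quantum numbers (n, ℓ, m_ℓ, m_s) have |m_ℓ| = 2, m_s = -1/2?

Count contributing orbitals for each principal shell:
n=3 → 2; n=4 → 4; n=5 → 6; n=6 → 8; n=7 → 10; n=8 → 12.
Orbitals: 2 + 4 + 6 + 8 + 10 + 12 = 42. With m_s fixed to -1/2 there is one state per orbital, so 42 states.

42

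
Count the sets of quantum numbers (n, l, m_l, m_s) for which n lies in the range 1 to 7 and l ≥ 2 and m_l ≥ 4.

Treat each shell separately and count matching orbitals:
n=5 → 1; n=6 → 3; n=7 → 6.
Orbitals: 1 + 3 + 6 = 10. Including both spin states (m_s = ±1/2) gives 2 × 10 = 20 states.

20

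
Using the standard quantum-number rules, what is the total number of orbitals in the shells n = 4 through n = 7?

Shell n has n² orbitals: 4²=16 + 5²=25 + 6²=36 + 7²=49 = 126 orbitals.

126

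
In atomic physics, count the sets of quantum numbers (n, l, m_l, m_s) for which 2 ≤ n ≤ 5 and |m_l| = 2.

Work shell by shell — for each n, count the (l, m_l) pairs that satisfy |m_l| = 2:
n=3 → 2; n=4 → 4; n=5 → 6.
Orbitals: 2 + 4 + 6 = 12. Including both spin states (m_s = ±1/2) gives 2 × 12 = 24 states.

24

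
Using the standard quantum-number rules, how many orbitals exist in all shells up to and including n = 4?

Total orbitals = 1² + 2² + 3² + 4² = 30.

30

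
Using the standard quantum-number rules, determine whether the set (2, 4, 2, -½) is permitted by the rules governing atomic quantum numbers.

The orbital quantum number must satisfy 0 ≤ ℓ ≤ n−1. With n = 2 the allowed ℓ values are 0, 1, so ℓ = 4 is out of range.

Not allowed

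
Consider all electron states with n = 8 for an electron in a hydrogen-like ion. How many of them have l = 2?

The n = 8 shell has l = 0 through 7; check each.
Contributions: l=2 → 5.
Orbitals: 5. Each orbital carries two spin states, so 5 × 2 = 10 states.

10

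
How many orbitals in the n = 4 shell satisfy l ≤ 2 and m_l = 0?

3

For n = 4, l ranges over 0 … 3.
The (l, m_l) pairs meeting l ≤ 2 and m_l = 0 give: l=0 → 1; l=1 → 1; l=2 → 1.
Total orbitals: 1 + 1 + 1 = 3.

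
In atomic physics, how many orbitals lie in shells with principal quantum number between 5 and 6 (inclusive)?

Shell n has n² orbitals: 5²=25 + 6²=36 = 61 orbitals.

61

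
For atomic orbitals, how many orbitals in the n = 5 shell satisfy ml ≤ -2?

Orbitals with ml ≤ -2, by l: l=2 → 1; l=3 → 2; l=4 → 3.
Total orbitals: 1 + 2 + 3 = 6.

6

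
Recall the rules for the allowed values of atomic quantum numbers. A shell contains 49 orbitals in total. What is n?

n = 7

n² = 49 ⇒ n = 7.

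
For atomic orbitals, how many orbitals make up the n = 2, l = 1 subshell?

A subshell has 2l+1 orbitals; with l = 1, that's 3.

3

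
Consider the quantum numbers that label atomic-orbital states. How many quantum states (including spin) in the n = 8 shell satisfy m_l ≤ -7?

2

Contributions: l=7 → 1.
Orbitals: 1. Each orbital carries two spin states, so 1 × 2 = 2 states.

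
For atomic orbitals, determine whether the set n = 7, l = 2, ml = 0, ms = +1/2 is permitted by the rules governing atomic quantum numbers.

Valid

n = 7 is a positive integer. l = 2 satisfies 0 ≤ l ≤ n−1 = 6. ml = 0 lies in the range −l … +l (here −2 … 2). ms = +1/2 is one of ±1/2.
All four constraints are satisfied.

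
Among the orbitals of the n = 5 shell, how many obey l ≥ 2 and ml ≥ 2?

6

With n = 5 the allowed l are 0, 1, …, 4.
The (l, ml) pairs meeting l ≥ 2 and ml ≥ 2 give: l=2 → 1; l=3 → 2; l=4 → 3.
Total orbitals: 1 + 2 + 3 = 6.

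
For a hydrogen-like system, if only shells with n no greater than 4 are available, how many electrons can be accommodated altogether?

Total orbitals = 1² + 2² + 3² + 4² = 30. Doubling for spin gives 60 electrons.

60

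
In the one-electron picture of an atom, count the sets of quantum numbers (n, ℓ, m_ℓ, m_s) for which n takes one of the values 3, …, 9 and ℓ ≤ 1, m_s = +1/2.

Go shell by shell, enumerating (ℓ, m_ℓ) with ℓ ≤ 1:
n=3 → 4; n=4 → 4; n=5 → 4; n=6 → 4; n=7 → 4; n=8 → 4; n=9 → 4.
Orbitals: 4 + 4 + 4 + 4 + 4 + 4 + 4 = 28. With m_s fixed to +1/2 there is one state per orbital, so 28 states.

28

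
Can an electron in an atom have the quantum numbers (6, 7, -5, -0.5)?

The orbital quantum number must satisfy 0 ≤ l ≤ n−1. With n = 6 the allowed l values are 0, 1, 2, 3, 4, 5, so l = 7 is out of range.

Invalid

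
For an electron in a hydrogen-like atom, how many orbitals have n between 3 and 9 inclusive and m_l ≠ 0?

For each n in the range, tally the orbitals obeying m_l ≠ 0:
n=3 → 6; n=4 → 12; n=5 → 20; n=6 → 30; n=7 → 42; n=8 → 56; n=9 → 72.
Total orbitals: 6 + 12 + 20 + 30 + 42 + 56 + 72 = 238.

238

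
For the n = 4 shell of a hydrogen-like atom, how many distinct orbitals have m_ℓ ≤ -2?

With n = 4 the allowed ℓ are 0, 1, …, 3.
Per ℓ-value: ℓ=2 → 1; ℓ=3 → 2.
Total orbitals: 1 + 2 = 3.

3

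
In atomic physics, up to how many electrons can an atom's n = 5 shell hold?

A shell holds 2n² electrons: 2 × 5² = 2 × 25 = 50.

50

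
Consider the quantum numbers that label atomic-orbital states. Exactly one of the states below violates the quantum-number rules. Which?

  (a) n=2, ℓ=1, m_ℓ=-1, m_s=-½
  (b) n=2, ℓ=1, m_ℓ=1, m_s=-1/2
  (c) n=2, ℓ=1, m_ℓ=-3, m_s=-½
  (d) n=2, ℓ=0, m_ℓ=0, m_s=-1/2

(c) has |m_ℓ| = 3 > ℓ = 1, violating −ℓ ≤ m_ℓ ≤ ℓ.
The remaining sets (a), (b), (d) satisfy all four rules.

(c)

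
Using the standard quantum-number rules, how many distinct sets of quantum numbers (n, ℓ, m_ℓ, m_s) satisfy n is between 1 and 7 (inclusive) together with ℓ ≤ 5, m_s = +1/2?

Per-shell orbital counts meeting the constraint:
n=1 → 1; n=2 → 4; n=3 → 9; n=4 → 16; n=5 → 25; n=6 → 36; n=7 → 36.
Orbitals: 1 + 4 + 9 + 16 + 25 + 36 + 36 = 127. With m_s fixed to +1/2 there is one state per orbital, so 127 states.

127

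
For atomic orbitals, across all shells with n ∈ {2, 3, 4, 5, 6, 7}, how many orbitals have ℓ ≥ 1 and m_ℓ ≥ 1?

For each n in the range, tally the orbitals obeying ℓ ≥ 1 and m_ℓ ≥ 1:
n=2 → 1; n=3 → 3; n=4 → 6; n=5 → 10; n=6 → 15; n=7 → 21.
Total orbitals: 1 + 3 + 6 + 10 + 15 + 21 = 56.

56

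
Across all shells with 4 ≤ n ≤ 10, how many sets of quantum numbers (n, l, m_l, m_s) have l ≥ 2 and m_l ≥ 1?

For each n in the range, tally the orbitals obeying l ≥ 2 and m_l ≥ 1:
n=4 → 5; n=5 → 9; n=6 → 14; n=7 → 20; n=8 → 27; n=9 → 35; n=10 → 44.
Orbitals: 5 + 9 + 14 + 20 + 27 + 35 + 44 = 154. Including both spin states (m_s = ±1/2) gives 2 × 154 = 308 states.

308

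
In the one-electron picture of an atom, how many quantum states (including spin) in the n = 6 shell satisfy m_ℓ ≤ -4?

6

Go through ℓ = 0, …, 5 (the values permitted for n = 6).
Contributions: ℓ=4 → 1; ℓ=5 → 2.
Orbitals: 1 + 2 = 3. Each orbital carries two spin states, so 3 × 2 = 6 states.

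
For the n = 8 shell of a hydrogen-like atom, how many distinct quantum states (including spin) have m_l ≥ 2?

42

For n = 8, l ranges over 0 … 7.
Orbitals with m_l ≥ 2, by l: l=2 → 1; l=3 → 2; l=4 → 3; l=5 → 4; l=6 → 5; l=7 → 6.
Orbitals: 1 + 2 + 3 + 4 + 5 + 6 = 21. Each orbital carries two spin states, so 21 × 2 = 42 states.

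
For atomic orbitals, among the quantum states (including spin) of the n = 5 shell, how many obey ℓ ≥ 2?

For n = 5, ℓ ranges over 0 … 4.
Per ℓ-value: ℓ=2 → 5; ℓ=3 → 7; ℓ=4 → 9.
Orbitals: 5 + 7 + 9 = 21. Each orbital carries two spin states, so 21 × 2 = 42 states.

42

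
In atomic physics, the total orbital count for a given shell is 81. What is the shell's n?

n² = 81 ⇒ n = 9.

n = 9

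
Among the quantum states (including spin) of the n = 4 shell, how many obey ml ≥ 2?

6

The (l, ml) pairs meeting ml ≥ 2 give: l=2 → 1; l=3 → 2.
Orbitals: 1 + 2 = 3. Each orbital carries two spin states, so 3 × 2 = 6 states.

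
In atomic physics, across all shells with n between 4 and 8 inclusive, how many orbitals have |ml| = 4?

20

Per-shell orbital counts meeting the constraint:
n=5 → 2; n=6 → 4; n=7 → 6; n=8 → 8.
Total orbitals: 2 + 4 + 6 + 8 = 20.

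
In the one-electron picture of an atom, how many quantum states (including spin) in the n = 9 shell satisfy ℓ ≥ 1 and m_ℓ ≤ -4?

30

The n = 9 shell has ℓ = 0 through 8; check each.
Contributions: ℓ=4 → 1; ℓ=5 → 2; ℓ=6 → 3; ℓ=7 → 4; ℓ=8 → 5.
Orbitals: 1 + 2 + 3 + 4 + 5 = 15. Each orbital carries two spin states, so 15 × 2 = 30 states.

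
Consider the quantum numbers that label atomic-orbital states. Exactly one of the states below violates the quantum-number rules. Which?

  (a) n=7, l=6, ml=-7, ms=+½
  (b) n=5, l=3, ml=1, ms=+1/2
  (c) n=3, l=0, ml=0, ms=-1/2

(a)

(a) has |ml| = 7 > l = 6, violating −l ≤ ml ≤ l.
The remaining sets (b), (c) satisfy all four rules.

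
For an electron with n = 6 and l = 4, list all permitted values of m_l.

m_l takes every integer from −l to +l. With l = 4 that gives the 9 values -4, -3, -2, -1, 0, 1, 2, 3, 4.

-4, -3, -2, -1, 0, 1, 2, 3, 4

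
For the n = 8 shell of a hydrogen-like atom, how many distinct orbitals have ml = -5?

The n = 8 shell has l = 0 through 7; check each.
The (l, ml) pairs meeting ml = -5 give: l=5 → 1; l=6 → 1; l=7 → 1.
Total orbitals: 1 + 1 + 1 = 3.

3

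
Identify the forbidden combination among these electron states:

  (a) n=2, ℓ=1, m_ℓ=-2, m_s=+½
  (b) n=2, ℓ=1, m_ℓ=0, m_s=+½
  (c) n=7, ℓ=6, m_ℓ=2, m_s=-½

(a)

(a) has |m_ℓ| = 2 > ℓ = 1, violating −ℓ ≤ m_ℓ ≤ ℓ.
The remaining sets (b), (c) satisfy all four rules.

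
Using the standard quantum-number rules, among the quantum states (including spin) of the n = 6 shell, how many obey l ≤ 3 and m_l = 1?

6

With n = 6 the allowed l are 0, 1, …, 5.
Per l-value: l=1 → 1; l=2 → 1; l=3 → 1.
Orbitals: 1 + 1 + 1 = 3. Each orbital carries two spin states, so 3 × 2 = 6 states.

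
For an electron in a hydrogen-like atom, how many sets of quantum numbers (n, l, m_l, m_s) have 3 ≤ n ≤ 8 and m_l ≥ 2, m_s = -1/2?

Treat each shell separately and count matching orbitals:
n=3 → 1; n=4 → 3; n=5 → 6; n=6 → 10; n=7 → 15; n=8 → 21.
Orbitals: 1 + 3 + 6 + 10 + 15 + 21 = 56. With m_s fixed to -1/2 there is one state per orbital, so 56 states.

56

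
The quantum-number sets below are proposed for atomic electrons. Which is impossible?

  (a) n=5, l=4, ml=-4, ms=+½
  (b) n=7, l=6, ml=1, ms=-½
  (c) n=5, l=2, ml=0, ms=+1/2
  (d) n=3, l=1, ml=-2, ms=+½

(d)

(d) has |ml| = 2 > l = 1, violating −l ≤ ml ≤ l.
The remaining sets (a), (b), (c) satisfy all four rules.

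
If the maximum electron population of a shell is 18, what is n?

2n² = 18 ⇒ n² = 9 ⇒ n = 3.

n = 3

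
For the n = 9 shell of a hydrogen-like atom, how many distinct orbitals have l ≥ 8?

For n = 9, l ranges over 0 … 8.
Orbitals with l ≥ 8, by l: l=8 → 17.
Total orbitals: 17.

17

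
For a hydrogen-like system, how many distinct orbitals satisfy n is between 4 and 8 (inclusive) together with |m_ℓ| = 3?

30

For each n in the range, tally the orbitals obeying |m_ℓ| = 3:
n=4 → 2; n=5 → 4; n=6 → 6; n=7 → 8; n=8 → 10.
Total orbitals: 2 + 4 + 6 + 8 + 10 = 30.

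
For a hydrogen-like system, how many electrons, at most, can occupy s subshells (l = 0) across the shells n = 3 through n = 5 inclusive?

An s subshell (l = 0) exists for every n ≥ 1, so shells n = 3, 4, 5 each contribute one — 3 subshells.
Since each s subshell holds 2(2·0+1) = 2 electrons, the total is 3 × 2 = 6.

6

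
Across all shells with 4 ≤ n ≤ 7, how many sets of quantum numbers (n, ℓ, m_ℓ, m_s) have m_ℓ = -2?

28

Count contributing orbitals for each principal shell:
n=4 → 2; n=5 → 3; n=6 → 4; n=7 → 5.
Orbitals: 2 + 3 + 4 + 5 = 14. Including both spin states (m_s = ±1/2) gives 2 × 14 = 28 states.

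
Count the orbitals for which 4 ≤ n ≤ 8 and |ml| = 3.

Count contributing orbitals for each principal shell:
n=4 → 2; n=5 → 4; n=6 → 6; n=7 → 8; n=8 → 10.
Total orbitals: 2 + 4 + 6 + 8 + 10 = 30.

30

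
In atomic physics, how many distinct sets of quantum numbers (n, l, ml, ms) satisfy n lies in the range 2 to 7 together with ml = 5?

6

Go shell by shell, enumerating (l, ml) with ml = 5:
n=6 → 1; n=7 → 2.
Orbitals: 1 + 2 = 3. Including both spin states (ms = ±1/2) gives 2 × 3 = 6 states.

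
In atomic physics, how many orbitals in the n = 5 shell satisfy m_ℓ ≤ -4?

Per ℓ-value: ℓ=4 → 1.
Total orbitals: 1.

1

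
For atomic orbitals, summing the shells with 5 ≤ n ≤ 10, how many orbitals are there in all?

Shell n has n² orbitals: 5²=25 + 6²=36 + 7²=49 + 8²=64 + 9²=81 + 10²=100 = 355 orbitals.

355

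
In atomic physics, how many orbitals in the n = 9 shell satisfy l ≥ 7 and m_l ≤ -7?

3

The (l, m_l) pairs meeting l ≥ 7 and m_l ≤ -7 give: l=7 → 1; l=8 → 2.
Total orbitals: 1 + 2 = 3.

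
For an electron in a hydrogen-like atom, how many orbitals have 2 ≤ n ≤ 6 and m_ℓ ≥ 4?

4

Per-shell orbital counts meeting the constraint:
n=5 → 1; n=6 → 3.
Total orbitals: 1 + 3 = 4.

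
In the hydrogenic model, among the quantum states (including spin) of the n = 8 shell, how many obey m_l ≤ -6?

6

The n = 8 shell has l = 0 through 7; check each.
Contributions: l=6 → 1; l=7 → 2.
Orbitals: 1 + 2 = 3. Each orbital carries two spin states, so 3 × 2 = 6 states.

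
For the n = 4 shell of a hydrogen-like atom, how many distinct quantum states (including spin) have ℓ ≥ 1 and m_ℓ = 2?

Contributions: ℓ=2 → 1; ℓ=3 → 1.
Orbitals: 1 + 1 = 2. Each orbital carries two spin states, so 2 × 2 = 4 states.

4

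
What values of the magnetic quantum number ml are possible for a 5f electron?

-3, -2, -1, 0, 1, 2, 3

The 5f subshell has l = 3, and ml takes every integer from −l to +l. With l = 3 that gives the 7 values -3, -2, -1, 0, 1, 2, 3.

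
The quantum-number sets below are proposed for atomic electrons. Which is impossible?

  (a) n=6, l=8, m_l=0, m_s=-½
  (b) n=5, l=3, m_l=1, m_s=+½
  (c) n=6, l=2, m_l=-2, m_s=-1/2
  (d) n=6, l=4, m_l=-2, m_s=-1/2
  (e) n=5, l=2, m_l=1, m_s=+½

(a)

(a) has l = 8 ≥ n = 6, violating 0 ≤ l ≤ n−1.
The remaining sets (b), (c), (d), (e) satisfy all four rules.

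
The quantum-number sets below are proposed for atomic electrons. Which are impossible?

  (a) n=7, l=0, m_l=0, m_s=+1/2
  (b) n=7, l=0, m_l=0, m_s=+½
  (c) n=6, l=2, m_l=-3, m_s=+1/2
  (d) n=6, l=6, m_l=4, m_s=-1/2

(c) has |m_l| = 3 > l = 2, violating −l ≤ m_l ≤ l.
(d) has l = 6 ≥ n = 6, violating 0 ≤ l ≤ n−1.
The remaining sets (a), (b) satisfy all four rules.

(c) and (d)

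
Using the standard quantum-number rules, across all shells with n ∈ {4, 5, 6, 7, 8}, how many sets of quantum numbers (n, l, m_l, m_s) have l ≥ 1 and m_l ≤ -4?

40

Work shell by shell — for each n, count the (l, m_l) pairs that satisfy l ≥ 1 and m_l ≤ -4:
n=5 → 1; n=6 → 3; n=7 → 6; n=8 → 10.
Orbitals: 1 + 3 + 6 + 10 = 20. Including both spin states (m_s = ±1/2) gives 2 × 20 = 40 states.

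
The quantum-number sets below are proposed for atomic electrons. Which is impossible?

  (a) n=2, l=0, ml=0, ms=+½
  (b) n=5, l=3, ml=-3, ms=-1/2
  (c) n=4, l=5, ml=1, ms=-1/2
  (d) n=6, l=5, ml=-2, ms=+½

(c) has l = 5 ≥ n = 4, violating 0 ≤ l ≤ n−1.
The remaining sets (a), (b), (d) satisfy all four rules.

(c)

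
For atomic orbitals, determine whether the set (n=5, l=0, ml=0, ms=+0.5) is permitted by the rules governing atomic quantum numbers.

n = 5 is a positive integer. l = 0 satisfies 0 ≤ l ≤ n−1 = 4. ml = 0 lies in the range −l … +l (here 0). ms = +1/2 is one of ±1/2.
All four constraints are satisfied.

Valid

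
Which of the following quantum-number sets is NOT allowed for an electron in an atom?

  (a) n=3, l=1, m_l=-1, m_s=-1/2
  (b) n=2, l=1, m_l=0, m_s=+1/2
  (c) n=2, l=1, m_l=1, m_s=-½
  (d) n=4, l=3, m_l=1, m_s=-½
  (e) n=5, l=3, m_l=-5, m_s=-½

(e) has |m_l| = 5 > l = 3, violating −l ≤ m_l ≤ l.
The remaining sets (a), (b), (c), (d) satisfy all four rules.

(e)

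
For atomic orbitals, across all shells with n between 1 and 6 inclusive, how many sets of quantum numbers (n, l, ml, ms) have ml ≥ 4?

Treat each shell separately and count matching orbitals:
n=5 → 1; n=6 → 3.
Orbitals: 1 + 3 = 4. Including both spin states (ms = ±1/2) gives 2 × 4 = 8 states.

8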